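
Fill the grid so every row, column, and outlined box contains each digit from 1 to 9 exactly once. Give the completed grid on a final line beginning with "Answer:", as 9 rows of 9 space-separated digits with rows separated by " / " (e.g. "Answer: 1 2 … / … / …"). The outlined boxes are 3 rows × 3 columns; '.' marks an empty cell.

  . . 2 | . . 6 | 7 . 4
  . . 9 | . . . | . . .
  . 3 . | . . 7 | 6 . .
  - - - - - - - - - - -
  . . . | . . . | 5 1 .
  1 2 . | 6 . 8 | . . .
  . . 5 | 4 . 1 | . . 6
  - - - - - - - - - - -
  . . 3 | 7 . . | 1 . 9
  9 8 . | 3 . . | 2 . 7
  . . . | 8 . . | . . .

Step 1. [r5c5∈{3,5,7,9}] r5c5 is the only open cell in row 5 admitting 5 ⇒ r5c5=5.
Step 2. [r7c8∈{4,5,6,8}] across row 7, 8 lands solely at r7c8 ⇒ r7c8=8.
Step 3. [r5c9∈{3}] r5c9 has the single candidate 3. So r5c9=3.
Step 4. [r9c9∈{5}] only 5 remains possible at r9c9, so r9c9=5.
Step 5. [r8c6∈{4,5}] r8c6 is the only open cell in row 8 admitting 5 ⇒ r8c6=5.
Step 6. [r5c8∈{4,7,9}] the only places for 9 in box 3 are along col 8 ⇒ r5c8≠9.
Step 7. [r5c7∈{4,9}] row 5 places 9 nowhere but r5c7. So r5c7=9.
Step 8. [r9c7∈{3,4}] 4 has one home in col 7: r9c7, so r9c7=4.
Step 9. [r2c7∈{3,8}] 3 has one home in col 7: r2c7 ⇒ r2c7=3.
Step 10. [r4c6∈{2,3,9}] col 6 places 3 nowhere but r4c6 ⇒ r4c6=3.
Step 11. [r8c8∈{6}] r8c8 is down to just 6. So r8c8=6.
Step 12. [r1c5∈{1,3,8,9}] r1c5 is the only open cell in row 1 admitting 3, so r1c5=3.
Step 13. [r1c1∈{5,8}] across row 1, 8 lands solely at r1c1, so r1c1=8.
Step 14. [r4c3∈{4,6,7,8}] col 3 places 8 nowhere but r4c3 ⇒ r4c3=8.
Step 15. [r9c3∈{1,6,7}] across col 3, 6 lands solely at r9c3 ⇒ r9c3=6.
Step 16. [r5c3∈{4,7}] across col 3, 7 lands solely at r5c3. So r5c3=7.
Step 17. [r4c9∈{2}] only 2 remains possible at r4c9, so r4c9=2.
Step 18. [r6c5∈{2,7,9}] in row 6, 2 fits only at r6c5 ⇒ r6c5=2.
Step 19. [r4c4∈{9}] r4c4's peers cover all but 9, so r4c4=9.
Step 20. [r3c5∈{1,4,8,9}] box 2 places 9 nowhere but r3c5 ⇒ r3c5=9.
Step 21. [r2c5∈{1,4,8}] r2c5 is the only open cell in col 5 admitting 8. So r2c5=8.
Step 22. [r2c6∈{2,4}] r2c6 is the only open cell in box 2 admitting 4. So r2c6=4.
Step 23. [r2c9∈{1}] r2c9's peers cover all but 1, so r2c9=1.
Step 24. [r7c6∈{2}] r7c6 has the single candidate 2, so r7c6=2.
Step 25. [r9c5∈{1}] r9c5's peers cover all but 1, so r9c5=1.
Step 26. [r1c2∈{1,5}] r1c2 is the only open cell in col 2 admitting 1, so r1c2=1.
Step 27. [r1c4∈{5}] r1c4 has the single candidate 5, so r1c4=5.
Step 28. [r9c2∈{7}] only 7 remains possible at r9c2. So r9c2=7.
Step 29. [r2c1∈{5,6,7}] row 2 places 7 nowhere but r2c1. So r2c1=7.
Step 30. [r4c1∈{4,6}] in col 1, 6 fits only at r4c1 ⇒ r4c1=6.
Step 31. [r3c3∈{4}] r3c3's peers cover all but 4 ⇒ r3c3=4.
Step 32. [r3c1∈{5}] r3c1 has the single candidate 5 ⇒ r3c1=5.
Step 33. [r2c4∈{2}] r2c4 has the single candidate 2. So r2c4=2.
Step 34. [r7c1∈{4}] r7c1's peers cover all but 4, so r7c1=4.
Step 35. [r9c8∈{3}] only 3 remains possible at r9c8 ⇒ r9c8=3.
Step 36. [r4c2∈{4}] r4c2's peers cover all but 4 ⇒ r4c2=4.
Step 37. [r3c9∈{8}] r3c9 has the single candidate 8, so r3c9=8.
Step 38. [r6c7∈{8}] r6c7 is down to just 8 ⇒ r6c7=8.
Step 39. [r1c8∈{9}] nothing but 9 survives at r1c8, so r1c8=9.
Step 40. [r3c8∈{2}] r3c8's peers cover all but 2. So r3c8=2.
Step 41. [r7c2∈{5}] r7c2 is down to just 5 ⇒ r7c2=5.
Step 42. [r8c5∈{4}] r8c5 has the single candidate 4, so r8c5=4.
Step 43. [r6c8∈{7}] r6c8 is down to just 7. So r6c8=7.
Step 44. [r6c2∈{9}] r6c2 is down to just 9. So r6c2=9.
Step 45. [r4c5∈{7}] nothing but 7 survives at r4c5 ⇒ r4c5=7.
Step 46. [r2c2∈{6}] only 6 remains possible at r2c2. So r2c2=6.
Step 47. [r9c6∈{9}] r9c6 has the single candidate 9. So r9c6=9.
Step 48. [r8c3∈{1}] r8c3 has the single candidate 1, so r8c3=1.
Step 49. [r5c8∈{4}] nothing but 4 survives at r5c8, so r5c8=4.
Step 50. [r9c1∈{2}] only 2 remains possible at r9c1. So r9c1=2.
Step 51. [r2c8∈{5}] only 5 remains possible at r2c8, so r2c8=5.
Step 52. [r6c1∈{3}] nothing but 3 survives at r6c1. So r6c1=3.
Step 53. [r7c5∈{6}] r7c5 is down to just 6. So r7c5=6.
Step 54. [r3c4∈{1}] r3c4 has the single candidate 1. So r3c4=1.

Answer: 8 1 2 5 3 6 7 9 4 / 7 6 9 2 8 4 3 5 1 / 5 3 4 1 9 7 6 2 8 / 6 4 8 9 7 3 5 1 2 / 1 2 7 6 5 8 9 4 3 / 3 9 5 4 2 1 8 7 6 / 4 5 3 7 6 2 1 8 9 / 9 8 1 3 4 5 2 6 7 / 2 7 6 8 1 9 4 3 5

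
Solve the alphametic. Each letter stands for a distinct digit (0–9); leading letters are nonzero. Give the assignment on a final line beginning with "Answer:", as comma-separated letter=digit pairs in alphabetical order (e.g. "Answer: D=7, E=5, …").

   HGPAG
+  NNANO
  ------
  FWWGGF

Step 1. [col 1: G + O ≡ F (mod 10)] several values work for O in column 1 (G + O ≡ F (mod 10), carry-in 0); try O=2 ⇒ O=2.
Step 2. [col 1: G + O ≡ F (mod 10)] column 1 (G + O ≡ F (mod 10), carry-in 0) doesn't pin G yet; pick G=9 and continue ⇒ G=9.
Step 3. [col 1: G + O ≡ F (mod 10)] in column 1 we have G+O≡F with carry-in 0; given G=9, O=2 and digits 2,9 already taken and all letters distinct, that pins F to 1. So F=1.
Step 4. [col 2: A + N ≡ G (mod 10)] several values work for A in column 2 (A + N ≡ G (mod 10), carry-in 1); try A=3 ⇒ A=3.
Step 5. [col 2: A + N ≡ G (mod 10)] column 2 reads A+N+carry(1)=G with A=3, G=9; with digits 1,2,3,9 already taken and all letters distinct, the only value for N is 5 ⇒ N=5.
Step 6. [col 3: P + A ≡ G (mod 10)] column 3 reads P+A+carry(0)=G with A=3, G=9; with digits 1,2,3,5,9 already taken and all letters distinct, the only value for P is 6 ⇒ P=6.
Step 7. [col 4: G + N ≡ W (mod 10)] column 4: given G=9, N=5, carry-in 0, and digits 1,2,3,5,6,9 already taken and all letters distinct, G+N≡W (mod 10) forces W=4. So W=4.
Step 8. [col 5: H + N ≡ W (mod 10)] in column 5 we have H+N≡W with carry-in 1; given N=5, W=4 and digits 1,2,3,4,5,6,9 already taken and all letters distinct, that pins H to 8. So H=8.

Answer: A=3, F=1, G=9, H=8, N=5, O=2, P=6, W=4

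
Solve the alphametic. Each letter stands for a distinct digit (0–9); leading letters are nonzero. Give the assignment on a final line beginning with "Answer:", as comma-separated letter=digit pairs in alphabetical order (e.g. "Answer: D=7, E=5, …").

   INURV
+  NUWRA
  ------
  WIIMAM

Step 1. [col 1: V + A ≡ M (mod 10)] column 1 (V + A ≡ M (mod 10), carry-in 0) doesn't pin V yet; pick V=3 and continue ⇒ V=3.
Step 2. [col 1: V + A ≡ M (mod 10)] M=7 is one option consistent with column 1 (V + A ≡ M (mod 10), carry-in 0) — take it, so M=7.
Step 3. [W] the sum has 6 digits but both addends have 5; that extra leading digit W is the final carry, namely 1, so W=1.
Step 4. [col 1: V + A ≡ M (mod 10)] from column 1 (V=3, M=7, carry-in 0, digits 1,3,7 already taken and all letters distinct): A must equal 4 ⇒ A=4.
Step 5. [col 2: R + R ≡ A (mod 10)] from column 2 (A=4, carry-in 0, digits 1,3,4,7 already taken and all letters distinct): R must equal 2. So R=2.
Step 6. [col 3: U + W ≡ M (mod 10)] column 3 reads U+W+carry(0)=M with W=1, M=7; with digits 1,2,3,4,7 already taken and all letters distinct, the only value for U is 6 ⇒ U=6.
Step 7. [col 4: N + U ≡ I (mod 10)] column 4: given U=6, carry-in 0, and digits 1,2,3,4,6,7 already taken and all letters distinct, N+U≡I (mod 10) forces N=9. So N=9.
Step 8. [col 4: N + U ≡ I (mod 10)] column 4 reads N+U+carry(0)=I with N=9, U=6; with digits 1,2,3,4,6,7,9 already taken and all letters distinct, the only value for I is 5. So I=5.

Answer: A=4, I=5, M=7, N=9, R=2, U=6, V=3, W=1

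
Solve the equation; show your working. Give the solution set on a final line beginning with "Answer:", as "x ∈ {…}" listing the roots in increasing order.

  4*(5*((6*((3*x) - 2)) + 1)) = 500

Step 1. [4*(5*((6*((3*x) - 2)) + 1)) = 500] 4 out front; divide by 4 ⇒ div: 5*((6*((3*x) - 2)) + 1) = 125.
Step 2. [5*((6*((3*x) - 2)) + 1) = 125] leading coefficient 5: divide by 5. So div: (6*((3*x) - 2)) + 1 = 25.
Step 3. [(6*((3*x) - 2)) + 1 = 25] 1 comes off first (subtract 1). So sub: 6*((3*x) - 2) = 24.
Step 4. [6*((3*x) - 2) = 24] divide by the outer 6, so div: (3*x) - 2 = 4.
Step 5. [(3*x) - 2 = 4] -2 is outermost — add 2 both sides. So sub: 3*x = 6.
Step 6. [3*x = 6] 3 out front; divide by 3. So div: x = 2.

Answer: x ∈ {2}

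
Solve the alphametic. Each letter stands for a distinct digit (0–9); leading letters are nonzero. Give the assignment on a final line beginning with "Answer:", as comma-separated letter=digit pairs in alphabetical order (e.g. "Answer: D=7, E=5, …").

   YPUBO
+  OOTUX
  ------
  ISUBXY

Step 1. [I] I is the leading digit of a 6-digit sum of two 5-digit numbers; the final carry is exactly 1 ⇒ I=1.
Step 2. [col 1: O + X ≡ Y (mod 10)] O=7 is one option consistent with column 1 (O + X ≡ Y (mod 10), carry-in 0) — take it ⇒ O=7.
Step 3. [col 1: O + X ≡ Y (mod 10)] no forcing yet in column 1 (carry-in 0); Y=9 is free and consistent — try it, so Y=9.
Step 4. [col 1: O + X ≡ Y (mod 10)] column 1: given O=7, Y=9, carry-in 0, and digits 1,7,9 already taken and all letters distinct, O+X≡Y (mod 10) forces X=2. So X=2.
Step 5. [col 2: B + U ≡ X (mod 10)] no forcing yet in column 2 (carry-in 0); B=4 is free and consistent — try it ⇒ B=4.
Step 6. [col 2: B + U ≡ X (mod 10)] in column 2 we have B+U≡X with carry-in 0; given B=4, X=2 and digits 1,2,4,7,9 already taken and all letters distinct, that pins U to 8. So U=8.
Step 7. [col 3: U + T ≡ B (mod 10)] from column 3 (U=8, B=4, carry-in 1, digits 1,2,4,7,8,9 already taken and all letters distinct): T must equal 5 ⇒ T=5.
Step 8. [col 4: P + O ≡ U (mod 10)] from column 4 (O=7, U=8, carry-in 1, digits 1,2,4,5,7,8,9 already taken and all letters distinct): P must equal 0. So P=0.
Step 9. [col 5: Y + O ≡ S (mod 10)] from column 5 (Y=9, O=7, carry-in 0, digits 0,1,2,4,5,7,8,9 already taken and all letters distinct): S must equal 6 ⇒ S=6.

Answer: B=4, I=1, O=7, P=0, S=6, T=5, U=8, X=2, Y=9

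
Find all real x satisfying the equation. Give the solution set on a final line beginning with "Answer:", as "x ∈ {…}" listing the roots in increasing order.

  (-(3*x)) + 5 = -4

Step 1. [(-(3*x)) + 5 = -4] peel the +5: subtract 5 from each side ⇒ sub: -(3*x) = -9.
Step 2. [-(3*x) = -9] LHS negated; negate both sides. So neg: 3*x = 9.
Step 3. [3*x = 9] leading coefficient 3: divide by 3, so div: x = 3.

Answer: x ∈ {3}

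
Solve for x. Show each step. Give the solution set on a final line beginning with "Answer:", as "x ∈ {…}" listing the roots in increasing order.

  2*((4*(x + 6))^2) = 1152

Step 1. [2*((4*(x + 6))^2) = 1152] LHS = 2·(…); ÷2 both sides ⇒ div: (4*(x + 6))^2 = 576.
Step 2. [(4*(x + 6))^2 = 576] 576 ≥ 0, LHS is (·)² — take ±√, so sqrt: 4*(x + 6) = 24 or -24.
Step 3. [4*(x + 6) = 24 or -24] 4 out front; divide by 4 ⇒ div: x + 6 = 6 or -6.
Step 4. [x + 6 = 6 or -6] the outer +6 inverts by subtracting 6 ⇒ sub: x = 0 or -12.

Answer: x ∈ {-12, 0}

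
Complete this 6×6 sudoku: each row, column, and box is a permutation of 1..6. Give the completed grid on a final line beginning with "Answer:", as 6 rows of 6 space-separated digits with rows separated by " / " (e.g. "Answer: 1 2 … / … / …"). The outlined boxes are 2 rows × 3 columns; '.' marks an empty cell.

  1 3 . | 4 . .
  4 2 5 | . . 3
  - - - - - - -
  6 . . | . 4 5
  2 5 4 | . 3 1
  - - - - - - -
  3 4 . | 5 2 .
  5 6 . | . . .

Step 1. [r6c5∈{1}] r6c5's peers cover all but 1. So r6c5=1.
Step 2. [r2c5∈{6}] nothing but 6 survives at r2c5. So r2c5=6.
Step 3. [r5c3∈{1}] r5c3 is down to just 1 ⇒ r5c3=1.
Step 4. [r4c4∈{6}] only 6 remains possible at r4c4. So r4c4=6.
Step 5. [r1c6∈{2}] nothing but 2 survives at r1c6. So r1c6=2.
Step 6. [r1c5∈{5}] r1c5's peers cover all but 5 ⇒ r1c5=5.
Step 7. [r2c4∈{1}] r2c4's peers cover all but 1, so r2c4=1.
Step 8. [r3c2∈{1}] only 1 remains possible at r3c2 ⇒ r3c2=1.
Step 9. [r6c4∈{3}] r6c4 is down to just 3. So r6c4=3.
Step 10. [r6c6∈{4}] r6c6 has the single candidate 4. So r6c6=4.
Step 11. [r3c3∈{3}] r3c3 is down to just 3 ⇒ r3c3=3.
Step 12. [r6c3∈{2}] only 2 remains possible at r6c3. So r6c3=2.
Step 13. [r1c3∈{6}] nothing but 6 survives at r1c3 ⇒ r1c3=6.
Step 14. [r3c4∈{2}] r3c4 has the single candidate 2, so r3c4=2.
Step 15. [r5c6∈{6}] nothing but 6 survives at r5c6 ⇒ r5c6=6.

Answer: 1 3 6 4 5 2 / 4 2 5 1 6 3 / 6 1 3 2 4 5 / 2 5 4 6 3 1 / 3 4 1 5 2 6 / 5 6 2 3 1 4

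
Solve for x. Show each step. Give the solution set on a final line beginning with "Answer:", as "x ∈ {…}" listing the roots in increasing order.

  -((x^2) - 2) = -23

Step 1. [-((x^2) - 2) = -23] LHS negated; negate both sides, so neg: (x^2) - 2 = 23.
Step 2. [(x^2) - 2 = 23] -2 is outermost — add 2 both sides. So sub: x^2 = 25.
Step 3. [x^2 = 25] √ both sides: 25 ≥ 0 gives two branches, so sqrt: x = 5 or -5.

Answer: x ∈ {-5, 5}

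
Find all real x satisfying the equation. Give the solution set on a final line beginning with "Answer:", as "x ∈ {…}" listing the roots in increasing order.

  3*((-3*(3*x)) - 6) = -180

Step 1. [3*((-3*(3*x)) - 6) = -180] 3 out front; divide by 3 ⇒ div: (-3*(3*x)) - 6 = -60.
Step 2. [(-3*(3*x)) - 6 = -60] common factor -3 (LHS and -60) — divide through. So factor: (3*x) + 2 = 20.
Step 3. [(3*x) + 2 = 20] +2 is outermost — subtract 2 both sides. So sub: 3*x = 18.
Step 4. [3*x = 18] LHS = 3·(…); ÷3 both sides ⇒ div: x = 6.

Answer: x ∈ {6}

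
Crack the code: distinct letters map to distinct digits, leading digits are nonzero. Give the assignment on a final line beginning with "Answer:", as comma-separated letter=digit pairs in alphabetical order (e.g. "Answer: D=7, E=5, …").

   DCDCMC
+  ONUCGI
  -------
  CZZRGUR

Step 1. [col 1: C + I ≡ R (mod 10)] no forcing yet in column 1 (carry-in 0); R=5 is free and consistent — try it ⇒ R=5.
Step 2. [col 1: C + I ≡ R (mod 10)] no forcing yet in column 1 (carry-in 0); I=4 is free and consistent — try it ⇒ I=4.
Step 3. [col 1: C + I ≡ R (mod 10)] in column 1 we have C+I≡R with carry-in 0; given I=4, R=5 and digits 4,5 already taken and all letters distinct, that pins C to 1 ⇒ C=1.
Step 4. [col 2: M + G ≡ U (mod 10)] U=9 is one option consistent with column 2 (M + G ≡ U (mod 10), carry-in 0) — take it. So U=9.
Step 5. [col 2: M + G ≡ U (mod 10)] M=7 is one option consistent with column 2 (M + G ≡ U (mod 10), carry-in 0) — take it, so M=7.
Step 6. [col 2: M + G ≡ U (mod 10)] in column 2 we have M+G≡U with carry-in 0; given M=7, U=9 and digits 1,4,5,7,9 already taken and all letters distinct, that pins G to 2 ⇒ G=2.
Step 7. [col 4: D + U ≡ R (mod 10)] from column 4 (U=9, R=5, carry-in 0, digits 1,2,4,5,7,9 already taken and all letters distinct): D must equal 6 ⇒ D=6.
Step 8. [col 5: C + N ≡ Z (mod 10)] from column 5 (C=1, carry-in 1, digits 1,2,4,5,6,7,9 already taken and all letters distinct): N must equal 8 ⇒ N=8.
Step 9. [col 5: C + N ≡ Z (mod 10)] column 5: given C=1, N=8, carry-in 1, and digits 1,2,4,5,6,7,8,9 already taken and all letters distinct, C+N≡Z (mod 10) forces Z=0 ⇒ Z=0.
Step 10. [col 6: D + O ≡ Z (mod 10)] column 6 reads D+O+carry(1)=Z with D=6, Z=0; with digits 0,1,2,4,5,6,7,8,9 already taken and all letters distinct, the only value for O is 3. So O=3.

Answer: C=1, D=6, G=2, I=4, M=7, N=8, O=3, R=5, U=9, Z=0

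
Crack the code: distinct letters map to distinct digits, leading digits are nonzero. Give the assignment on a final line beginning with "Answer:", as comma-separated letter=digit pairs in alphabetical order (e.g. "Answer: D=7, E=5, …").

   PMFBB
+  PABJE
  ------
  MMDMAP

Step 1. [M] M is the leading digit of a 6-digit sum of two 5-digit numbers; the final carry is exactly 1. So M=1.
Step 2. [col 1: B + E ≡ P (mod 10)] column 1 (B + E ≡ P (mod 10), carry-in 0) doesn't pin P yet; pick P=5 and continue. So P=5.
Step 3. [col 1: B + E ≡ P (mod 10)] no forcing yet in column 1 (carry-in 0); B=2 is free and consistent — try it, so B=2.
Step 4. [col 1: B + E ≡ P (mod 10)] column 1: given B=2, P=5, carry-in 0, and digits 1,2,5 already taken and all letters distinct, B+E≡P (mod 10) forces E=3 ⇒ E=3.
Step 5. [col 2: B + J ≡ A (mod 10)] no forcing yet in column 2 (carry-in 0); A=8 is free and consistent — try it, so A=8.
Step 6. [col 2: B + J ≡ A (mod 10)] column 2 reads B+J+carry(0)=A with B=2, A=8; with digits 1,2,3,5,8 already taken and all letters distinct, the only value for J is 6 ⇒ J=6.
Step 7. [col 3: F + B ≡ M (mod 10)] in column 3 we have F+B≡M with carry-in 0; given B=2, M=1 and digits 1,2,3,5,6,8 already taken and all letters distinct, that pins F to 9, so F=9.
Step 8. [col 4: M + A ≡ D (mod 10)] in column 4 we have M+A≡D with carry-in 1; given M=1, A=8 and digits 1,2,3,5,6,8,9 already taken and all letters distinct, that pins D to 0. So D=0.

Answer: A=8, B=2, D=0, E=3, F=9, J=6, M=1, P=5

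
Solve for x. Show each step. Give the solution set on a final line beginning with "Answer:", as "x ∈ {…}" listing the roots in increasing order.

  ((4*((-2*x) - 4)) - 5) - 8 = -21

Step 1. [((4*((-2*x) - 4)) - 5) - 8 = -21] peel the -8: add 8 from each side ⇒ sub: (4*((-2*x) - 4)) - 5 = -13.
Step 2. [(4*((-2*x) - 4)) - 5 = -13] peel the -5: add 5 from each side ⇒ sub: 4*((-2*x) - 4) = -8.
Step 3. [4*((-2*x) - 4) = -8] 4 out front; divide by 4 ⇒ div: (-2*x) - 4 = -2.
Step 4. [(-2*x) - 4 = -2] add 4: x sits inside (… - 4) ⇒ sub: -2*x = 2.
Step 5. [-2*x = 2] -2·(inner) — divide through by -2, so div: x = -1.

Answer: x ∈ {-1}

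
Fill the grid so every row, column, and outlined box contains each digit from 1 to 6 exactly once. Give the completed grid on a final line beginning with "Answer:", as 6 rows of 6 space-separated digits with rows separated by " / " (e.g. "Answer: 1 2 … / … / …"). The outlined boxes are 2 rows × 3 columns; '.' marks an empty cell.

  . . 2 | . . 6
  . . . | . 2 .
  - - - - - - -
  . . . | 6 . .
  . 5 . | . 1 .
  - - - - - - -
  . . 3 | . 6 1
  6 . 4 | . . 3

Step 1. [r2c3∈{1,5,6}] r2c3 is the only open cell in col 3 admitting 5 ⇒ r2c3=5.
Step 2. [r2c6∈{4}] r2c6 has the single candidate 4. So r2c6=4.
Step 3. [r3c5∈{3,4,5}] across col 5, 4 lands solely at r3c5. So r3c5=4.
Step 4. [r1c5∈{3,5}] across col 5, 3 lands solely at r1c5 ⇒ r1c5=3.
Step 5. [r5c2∈{2}] r5c2's peers cover all but 2 ⇒ r5c2=2.
Step 6. [r4c1∈{2,3,4}] in row 4, 4 fits only at r4c1. So r4c1=4.
Step 7. [r1c1∈{1}] nothing but 1 survives at r1c1 ⇒ r1c1=1.
Step 8. [r3c1∈{2,3}] r3c1 is the only open cell in col 1 admitting 2. So r3c1=2.
Step 9. [r6c4∈{2,5}] row 6 places 2 nowhere but r6c4 ⇒ r6c4=2.
Step 10. [r3c2∈{1,3}] in row 3, 3 fits only at r3c2, so r3c2=3.
Step 11. [r6c5∈{5}] r6c5 has the single candidate 5. So r6c5=5.
Step 12. [r3c3∈{1}] nothing but 1 survives at r3c3 ⇒ r3c3=1.
Step 13. [r4c6∈{2}] r4c6 has the single candidate 2, so r4c6=2.
Step 14. [r1c4∈{5}] r1c4 is down to just 5, so r1c4=5.
Step 15. [r1c2∈{4}] nothing but 4 survives at r1c2, so r1c2=4.
Step 16. [r2c1∈{3}] r2c1's peers cover all but 3 ⇒ r2c1=3.
Step 17. [r6c2∈{1}] nothing but 1 survives at r6c2, so r6c2=1.
Step 18. [r2c2∈{6}] r2c2 is down to just 6. So r2c2=6.
Step 19. [r4c3∈{6}] nothing but 6 survives at r4c3 ⇒ r4c3=6.
Step 20. [r5c4∈{4}] only 4 remains possible at r5c4, so r5c4=4.
Step 21. [r4c4∈{3}] r4c4's peers cover all but 3. So r4c4=3.
Step 22. [r2c4∈{1}] r2c4's peers cover all but 1 ⇒ r2c4=1.
Step 23. [r5c1∈{5}] r5c1's peers cover all but 5 ⇒ r5c1=5.
Step 24. [r3c6∈{5}] r3c6's peers cover all but 5, so r3c6=5.

Answer: 1 4 2 5 3 6 / 3 6 5 1 2 4 / 2 3 1 6 4 5 / 4 5 6 3 1 2 / 5 2 3 4 6 1 / 6 1 4 2 5 3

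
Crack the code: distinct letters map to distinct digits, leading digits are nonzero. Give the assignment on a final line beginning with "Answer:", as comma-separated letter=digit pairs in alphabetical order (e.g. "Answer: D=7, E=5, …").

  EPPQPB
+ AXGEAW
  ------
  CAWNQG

Step 1. [col 1: B + W ≡ G (mod 10)] several values work for B in column 1 (B + W ≡ G (mod 10), carry-in 0); try B=6 ⇒ B=6.
Step 2. [col 1: B + W ≡ G (mod 10)] no forcing yet in column 1 (carry-in 0); W=4 is free and consistent — try it, so W=4.
Step 3. [col 1: B + W ≡ G (mod 10)] column 1 reads B+W+carry(0)=G with B=6, W=4; with digits 4,6 already taken and all letters distinct, the only value for G is 0 ⇒ G=0.
Step 4. [col 2: P + A ≡ Q (mod 10)] several values work for A in column 2 (P + A ≡ Q (mod 10), carry-in 1); try A=1 ⇒ A=1.
Step 5. [col 2: P + A ≡ Q (mod 10)] no forcing yet in column 2 (carry-in 1); P=3 is free and consistent — try it, so P=3.
Step 6. [col 2: P + A ≡ Q (mod 10)] column 2 reads P+A+carry(1)=Q with P=3, A=1; with digits 0,1,3,4,6 already taken and all letters distinct, the only value for Q is 5 ⇒ Q=5.
Step 7. [col 3: Q + E ≡ N (mod 10)] column 3 (Q + E ≡ N (mod 10), carry-in 0) doesn't pin E yet; pick E=7 and continue. So E=7.
Step 8. [col 3: Q + E ≡ N (mod 10)] from column 3 (Q=5, E=7, carry-in 0, digits 0,1,3,4,5,6,7 already taken and all letters distinct): N must equal 2 ⇒ N=2.
Step 9. [col 5: P + X ≡ A (mod 10)] in column 5 we have P+X≡A with carry-in 0; given P=3, A=1 and digits 0,1,2,3,4,5,6,7 already taken and all letters distinct, that pins X to 8, so X=8.
Step 10. [col 6: E + A ≡ C (mod 10)] column 6 reads E+A+carry(1)=C with E=7, A=1; with digits 0,1,2,3,4,5,6,7,8 already taken and all letters distinct, the only value for C is 9 ⇒ C=9.

Answer: A=1, B=6, C=9, E=7, G=0, N=2, P=3, Q=5, W=4, X=8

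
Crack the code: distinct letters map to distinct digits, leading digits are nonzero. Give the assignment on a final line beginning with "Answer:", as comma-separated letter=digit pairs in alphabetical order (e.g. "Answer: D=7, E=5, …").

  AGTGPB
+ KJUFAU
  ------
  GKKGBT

Step 1. [col 1: B + U ≡ T (mod 10)] no forcing yet in column 1 (carry-in 0); U=3 is free and consistent — try it. So U=3.
Step 2. [col 1: B + U ≡ T (mod 10)] column 1 (B + U ≡ T (mod 10), carry-in 0) doesn't pin B yet; pick B=6 and continue ⇒ B=6.
Step 3. [col 1: B + U ≡ T (mod 10)] from column 1 (B=6, U=3, carry-in 0, digits 3,6 already taken and all letters distinct): T must equal 9 ⇒ T=9.
Step 4. [col 2: P + A ≡ B (mod 10)] no forcing yet in column 2 (carry-in 0); P=5 is free and consistent — try it ⇒ P=5.
Step 5. [col 2: P + A ≡ B (mod 10)] column 2: given P=5, B=6, carry-in 0, and digits 3,5,6,9 already taken and all letters distinct, P+A≡B (mod 10) forces A=1. So A=1.
Step 6. [col 3: G + F ≡ G (mod 10)] column 3: given nothing yet, carry-in 0, and digits 1,3,5,6,9 already taken and all letters distinct, G+F≡G (mod 10) forces F=0 ⇒ F=0.
Step 7. [col 3: G + F ≡ G (mod 10)] G=4 is one option consistent with column 3 (G + F ≡ G (mod 10), carry-in 0) — take it ⇒ G=4.
Step 8. [col 4: T + U ≡ K (mod 10)] column 4 reads T+U+carry(0)=K with T=9, U=3; with digits 0,1,3,4,5,6,9 already taken and all letters distinct, the only value for K is 2, so K=2.
Step 9. [col 5: G + J ≡ K (mod 10)] from column 5 (G=4, K=2, carry-in 1, digits 0,1,2,3,4,5,6,9 already taken and all letters distinct): J must equal 7, so J=7.

Answer: A=1, B=6, F=0, G=4, J=7, K=2, P=5, T=9, U=3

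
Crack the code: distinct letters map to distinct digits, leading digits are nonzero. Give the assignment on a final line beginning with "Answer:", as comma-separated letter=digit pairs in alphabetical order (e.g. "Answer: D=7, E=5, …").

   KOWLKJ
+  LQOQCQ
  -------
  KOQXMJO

Step 1. [col 1: J + Q ≡ O (mod 10)] J=4 is one option consistent with column 1 (J + Q ≡ O (mod 10), carry-in 0) — take it ⇒ J=4.
Step 2. [col 1: J + Q ≡ O (mod 10)] no forcing yet in column 1 (carry-in 0); Q=6 is free and consistent — try it. So Q=6.
Step 3. [K] K is the leading digit of a 7-digit sum of two 6-digit numbers; the final carry is exactly 1, so K=1.
Step 4. [col 1: J + Q ≡ O (mod 10)] from column 1 (J=4, Q=6, carry-in 0, digits 1,4,6 already taken and all letters distinct): O must equal 0. So O=0.
Step 5. [col 2: K + C ≡ J (mod 10)] column 2: given K=1, J=4, carry-in 1, and digits 0,1,4,6 already taken and all letters distinct, K+C≡J (mod 10) forces C=2. So C=2.
Step 6. [col 3: L + Q ≡ M (mod 10)] no forcing yet in column 3 (carry-in 0); L=9 is free and consistent — try it. So L=9.
Step 7. [col 3: L + Q ≡ M (mod 10)] column 3: given L=9, Q=6, carry-in 0, and digits 0,1,2,4,6,9 already taken and all letters distinct, L+Q≡M (mod 10) forces M=5, so M=5.
Step 8. [col 4: W + O ≡ X (mod 10)] in column 4 we have W+O≡X with carry-in 1; given O=0 and digits 0,1,2,4,5,6,9 already taken and all letters distinct, that pins X to 8 ⇒ X=8.
Step 9. [col 4: W + O ≡ X (mod 10)] column 4 reads W+O+carry(1)=X with O=0, X=8; with digits 0,1,2,4,5,6,8,9 already taken and all letters distinct, the only value for W is 7 ⇒ W=7.

Answer: C=2, J=4, K=1, L=9, M=5, O=0, Q=6, W=7, X=8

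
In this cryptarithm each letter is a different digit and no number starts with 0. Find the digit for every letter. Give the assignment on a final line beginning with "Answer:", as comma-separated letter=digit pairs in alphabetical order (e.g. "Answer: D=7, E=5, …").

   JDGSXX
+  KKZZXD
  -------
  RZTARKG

Step 1. [col 1: X + D ≡ G (mod 10)] column 1 (X + D ≡ G (mod 10), carry-in 0) doesn't pin D yet; pick D=2 and continue. So D=2.
Step 2. [col 1: X + D ≡ G (mod 10)] no forcing yet in column 1 (carry-in 0); X=3 is free and consistent — try it. So X=3.
Step 3. [col 1: X + D ≡ G (mod 10)] column 1: given X=3, D=2, carry-in 0, and digits 2,3 already taken and all letters distinct, X+D≡G (mod 10) forces G=5. So G=5.
Step 4. [col 2: X + X ≡ K (mod 10)] in column 2 we have X+X≡K with carry-in 0; given X=3 and digits 2,3,5 already taken and all letters distinct, that pins K to 6. So K=6.
Step 5. [col 3: S + Z ≡ R (mod 10)] no forcing yet in column 3 (carry-in 0); S=7 is free and consistent — try it, so S=7.
Step 6. [col 3: S + Z ≡ R (mod 10)] column 3 (S + Z ≡ R (mod 10), carry-in 0) doesn't pin Z yet; pick Z=4 and continue, so Z=4.
Step 7. [col 3: S + Z ≡ R (mod 10)] in column 3 we have S+Z≡R with carry-in 0; given S=7, Z=4 and digits 2,3,4,5,6,7 already taken and all letters distinct, that pins R to 1, so R=1.
Step 8. [col 4: G + Z ≡ A (mod 10)] in column 4 we have G+Z≡A with carry-in 1; given G=5, Z=4 and digits 1,2,3,4,5,6,7 already taken and all letters distinct, that pins A to 0. So A=0.
Step 9. [col 5: D + K ≡ T (mod 10)] from column 5 (D=2, K=6, carry-in 1, digits 0,1,2,3,4,5,6,7 already taken and all letters distinct): T must equal 9. So T=9.
Step 10. [col 6: J + K ≡ Z (mod 10)] from column 6 (K=6, Z=4, carry-in 0, digits 0,1,2,3,4,5,6,7,9 already taken and all letters distinct): J must equal 8, so J=8.

Answer: A=0, D=2, G=5, J=8, K=6, R=1, S=7, T=9, X=3, Z=4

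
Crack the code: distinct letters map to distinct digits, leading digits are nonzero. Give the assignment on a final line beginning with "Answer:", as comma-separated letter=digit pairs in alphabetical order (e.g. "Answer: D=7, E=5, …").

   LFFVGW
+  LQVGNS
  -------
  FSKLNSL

Step 1. [F] the sum has 7 digits but both addends have 6; that extra leading digit F is the final carry, namely 1. So F=1.
Step 2. [col 1: W + S ≡ L (mod 10)] no forcing yet in column 1 (carry-in 0); W=4 is free and consistent — try it, so W=4.
Step 3. [col 1: W + S ≡ L (mod 10)] no forcing yet in column 1 (carry-in 0); L=6 is free and consistent — try it ⇒ L=6.
Step 4. [col 1: W + S ≡ L (mod 10)] column 1 reads W+S+carry(0)=L with W=4, L=6; with digits 1,4,6 already taken and all letters distinct, the only value for S is 2. So S=2.
Step 5. [col 2: G + N ≡ S (mod 10)] N=9 is one option consistent with column 2 (G + N ≡ S (mod 10), carry-in 0) — take it ⇒ N=9.
Step 6. [col 2: G + N ≡ S (mod 10)] column 2 reads G+N+carry(0)=S with N=9, S=2; with digits 1,2,4,6,9 already taken and all letters distinct, the only value for G is 3, so G=3.
Step 7. [col 3: V + G ≡ N (mod 10)] column 3 reads V+G+carry(1)=N with G=3, N=9; with digits 1,2,3,4,6,9 already taken and all letters distinct, the only value for V is 5 ⇒ V=5.
Step 8. [col 5: F + Q ≡ K (mod 10)] column 5 reads F+Q+carry(0)=K with F=1; with digits 1,2,3,4,5,6,9 already taken and all letters distinct, the only value for Q is 7, so Q=7.
Step 9. [col 5: F + Q ≡ K (mod 10)] column 5: given F=1, Q=7, carry-in 0, and digits 1,2,3,4,5,6,7,9 already taken and all letters distinct, F+Q≡K (mod 10) forces K=8. So K=8.

Answer: F=1, G=3, K=8, L=6, N=9, Q=7, S=2, V=5, W=4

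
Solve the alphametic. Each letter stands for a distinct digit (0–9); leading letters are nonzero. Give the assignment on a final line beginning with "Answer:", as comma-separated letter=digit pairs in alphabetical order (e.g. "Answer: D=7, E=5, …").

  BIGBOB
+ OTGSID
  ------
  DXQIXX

Step 1. [col 1: B + D ≡ X (mod 10)] several values work for D in column 1 (B + D ≡ X (mod 10), carry-in 0); try D=8. So D=8.
Step 2. [col 1: B + D ≡ X (mod 10)] B=7 is one option consistent with column 1 (B + D ≡ X (mod 10), carry-in 0) — take it ⇒ B=7.
Step 3. [col 1: B + D ≡ X (mod 10)] column 1 reads B+D+carry(0)=X with B=7, D=8; with digits 7,8 already taken and all letters distinct, the only value for X is 5 ⇒ X=5.
Step 4. [col 2: O + I ≡ X (mod 10)] several values work for I in column 2 (O + I ≡ X (mod 10), carry-in 1); try I=3, so I=3.
Step 5. [col 2: O + I ≡ X (mod 10)] in column 2 we have O+I≡X with carry-in 1; given I=3, X=5 and digits 3,5,7,8 already taken and all letters distinct, that pins O to 1 ⇒ O=1.
Step 6. [col 3: B + S ≡ I (mod 10)] column 3 reads B+S+carry(0)=I with B=7, I=3; with digits 1,3,5,7,8 already taken and all letters distinct, the only value for S is 6 ⇒ S=6.
Step 7. [col 4: G + G ≡ Q (mod 10)] column 4 reads G+G+carry(1)=Q with nothing yet; with digits 1,3,5,6,7,8 already taken and all letters distinct, the only value for Q is 9, so Q=9.
Step 8. [col 4: G + G ≡ Q (mod 10)] column 4 reads G+G+carry(1)=Q with Q=9; with digits 1,3,5,6,7,8,9 already taken and all letters distinct, the only value for G is 4. So G=4.
Step 9. [col 5: I + T ≡ X (mod 10)] column 5: given I=3, X=5, carry-in 0, and digits 1,3,4,5,6,7,8,9 already taken and all letters distinct, I+T≡X (mod 10) forces T=2. So T=2.

Answer: B=7, D=8, G=4, I=3, O=1, Q=9, S=6, T=2, X=5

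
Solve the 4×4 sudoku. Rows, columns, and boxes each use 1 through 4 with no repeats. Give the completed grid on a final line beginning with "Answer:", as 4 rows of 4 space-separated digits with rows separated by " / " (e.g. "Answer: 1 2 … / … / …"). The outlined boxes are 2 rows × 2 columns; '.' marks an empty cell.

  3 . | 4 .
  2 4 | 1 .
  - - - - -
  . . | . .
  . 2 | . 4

Step 1. [r3c4∈{1,2,3}] in col 4, 1 fits only at r3c4. So r3c4=1.
Step 2. [r4c3∈{3}] r4c3 is down to just 3, so r4c3=3.
Step 3. [r4c1∈{1}] nothing but 1 survives at r4c1, so r4c1=1.
Step 4. [r1c2∈{1}] r1c2 has the single candidate 1 ⇒ r1c2=1.
Step 5. [r3c2∈{3}] nothing but 3 survives at r3c2, so r3c2=3.
Step 6. [r3c3∈{2}] nothing but 2 survives at r3c3, so r3c3=2.
Step 7. [r1c4∈{2}] only 2 remains possible at r1c4, so r1c4=2.
Step 8. [r2c4∈{3}] r2c4 has the single candidate 3. So r2c4=3.
Step 9. [r3c1∈{4}] r3c1 has the single candidate 4, so r3c1=4.

Answer: 3 1 4 2 / 2 4 1 3 / 4 3 2 1 / 1 2 3 4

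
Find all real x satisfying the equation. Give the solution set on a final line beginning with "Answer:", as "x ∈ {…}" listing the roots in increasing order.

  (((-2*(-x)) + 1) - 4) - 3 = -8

Step 1. [(((-2*(-x)) + 1) - 4) - 3 = -8] 3 comes off first (add 3). So sub: ((-2*(-x)) + 1) - 4 = -5.
Step 2. [((-2*(-x)) + 1) - 4 = -5] -4 is outermost — add 4 both sides. So sub: (-2*(-x)) + 1 = -1.
Step 3. [(-2*(-x)) + 1 = -1] +1 is outermost — subtract 1 both sides, so sub: -2*(-x) = -2.
Step 4. [-2*(-x) = -2] leading coefficient -2: divide by -2 ⇒ div: -x = 1.
Step 5. [-x = 1] flip signs both sides. So neg: x = -1.

Answer: x ∈ {-1}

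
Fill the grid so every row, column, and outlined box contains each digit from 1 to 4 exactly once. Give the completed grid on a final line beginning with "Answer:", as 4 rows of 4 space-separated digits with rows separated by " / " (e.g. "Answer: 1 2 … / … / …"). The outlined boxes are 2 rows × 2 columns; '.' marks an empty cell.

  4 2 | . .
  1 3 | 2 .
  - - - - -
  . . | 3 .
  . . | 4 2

Step 1. [r3c4∈{1}] r3c4 is down to just 1, so r3c4=1.
Step 2. [r1c3∈{1}] r1c3's peers cover all but 1 ⇒ r1c3=1.
Step 3. [r1c4∈{3}] r1c4 has the single candidate 3. So r1c4=3.
Step 4. [r3c2∈{4}] nothing but 4 survives at r3c2, so r3c2=4.
Step 5. [r3c1∈{2}] only 2 remains possible at r3c1 ⇒ r3c1=2.
Step 6. [r2c4∈{4}] r2c4 is down to just 4. So r2c4=4.
Step 7. [r4c2∈{1}] r4c2 is down to just 1. So r4c2=1.
Step 8. [r4c1∈{3}] r4c1 has the single candidate 3 ⇒ r4c1=3.

Answer: 4 2 1 3 / 1 3 2 4 / 2 4 3 1 / 3 1 4 2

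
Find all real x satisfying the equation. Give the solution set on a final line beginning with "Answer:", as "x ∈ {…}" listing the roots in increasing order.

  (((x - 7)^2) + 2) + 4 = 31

Step 1. [(((x - 7)^2) + 2) + 4 = 31] 4 comes off first (subtract 4). So sub: ((x - 7)^2) + 2 = 27.
Step 2. [((x - 7)^2) + 2 = 27] the outer +2 inverts by subtracting 2. So sub: (x - 7)^2 = 25.
Step 3. [(x - 7)^2 = 25] LHS squared, RHS 25 ≥ 0: apply √ (±), so sqrt: x - 7 = 5 or -5.
Step 4. [x - 7 = 5 or -5] add 7: x sits inside (… - 7), so sub: x = 12 or 2.

Answer: x ∈ {2, 12}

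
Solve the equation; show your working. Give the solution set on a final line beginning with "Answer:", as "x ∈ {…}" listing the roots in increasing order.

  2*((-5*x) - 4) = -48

Step 1. [2*((-5*x) - 4) = -48] divide by the outer 2 ⇒ div: (-5*x) - 4 = -24.
Step 2. [(-5*x) - 4 = -24] the outer -4 inverts by adding 4 ⇒ sub: -5*x = -20.
Step 3. [-5*x = -20] LHS = -5·(…); ÷-5 both sides. So div: x = 4.

Answer: x ∈ {4}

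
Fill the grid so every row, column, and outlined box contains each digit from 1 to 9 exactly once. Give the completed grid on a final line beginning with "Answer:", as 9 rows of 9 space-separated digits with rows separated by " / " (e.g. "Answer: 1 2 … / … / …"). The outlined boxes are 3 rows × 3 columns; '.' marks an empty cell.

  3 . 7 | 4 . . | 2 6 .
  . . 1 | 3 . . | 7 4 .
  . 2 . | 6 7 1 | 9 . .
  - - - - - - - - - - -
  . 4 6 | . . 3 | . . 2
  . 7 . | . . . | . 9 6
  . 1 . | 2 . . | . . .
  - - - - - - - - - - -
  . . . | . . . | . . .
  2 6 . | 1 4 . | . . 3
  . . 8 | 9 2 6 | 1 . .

Step 1. [r7c9∈{4,5,7,8,9}] r7c9 is the only open cell in col 9 admitting 9. So r7c9=9.
Step 2. [r4c8∈{1,5,7,8}] in col 8, 1 fits only at r4c8. So r4c8=1.
Step 3. [r4c4∈{5,7,8}] across row 4, 7 lands solely at r4c4, so r4c4=7.
Step 4. [r7c5∈{3,5,8}] col 5 places 3 nowhere but r7c5. So r7c5=3.
Step 5. [r7c2∈{5}] r7c2 has the single candidate 5 ⇒ r7c2=5.
Step 6. [r5c4∈{5,8}] r5c4 is the only open cell in col 4 admitting 5, so r5c4=5.
Step 7. [r5c1∈{8}] nothing but 8 survives at r5c1, so r5c1=8.
Step 8. [r8c6∈{5,7,8}] box 8 places 5 nowhere but r8c6 ⇒ r8c6=5.
Step 9. [r8c7∈{8}] r8c7's peers cover all but 8, so r8c7=8.
Step 10. [r4c5∈{8,9}] r4c5 is the only open cell in row 4 admitting 8. So r4c5=8.
Step 11. [r7c3∈{4}] r7c3's peers cover all but 4, so r7c3=4.
Step 12. [r3c3∈{5}] r3c3 has the single candidate 5. So r3c3=5.
Step 13. [r8c8∈{7}] nothing but 7 survives at r8c8. So r8c8=7.
Step 14. [r4c1∈{5,9}] across row 4, 9 lands solely at r4c1 ⇒ r4c1=9.
Step 15. [r3c9∈{8}] r3c9 is down to just 8 ⇒ r3c9=8.
Step 16. [r2c9∈{5}] only 5 remains possible at r2c9 ⇒ r2c9=5.
Step 17. [r2c5∈{9}] only 9 remains possible at r2c5 ⇒ r2c5=9.
Step 18. [r1c6∈{8}] r1c6 has the single candidate 8. So r1c6=8.
Step 19. [r6c3∈{3}] only 3 remains possible at r6c3 ⇒ r6c3=3.
Step 20. [r4c7∈{5}] r4c7 has the single candidate 5, so r4c7=5.
Step 21. [r6c7∈{4}] only 4 remains possible at r6c7. So r6c7=4.
Step 22. [r7c1∈{1,7}] across row 7, 1 lands solely at r7c1, so r7c1=1.
Step 23. [r7c8∈{2}] nothing but 2 survives at r7c8. So r7c8=2.
Step 24. [r2c6∈{2}] nothing but 2 survives at r2c6, so r2c6=2.
Step 25. [r8c3∈{9}] only 9 remains possible at r8c3. So r8c3=9.
Step 26. [r5c7∈{3}] nothing but 3 survives at r5c7, so r5c7=3.
Step 27. [r9c2∈{3}] r9c2 is down to just 3. So r9c2=3.
Step 28. [r1c2∈{9}] nothing but 9 survives at r1c2. So r1c2=9.
Step 29. [r3c1∈{4}] r3c1 has the single candidate 4 ⇒ r3c1=4.
Step 30. [r5c5∈{1}] only 1 remains possible at r5c5, so r5c5=1.
Step 31. [r6c8∈{8}] only 8 remains possible at r6c8 ⇒ r6c8=8.
Step 32. [r7c4∈{8}] only 8 remains possible at r7c4. So r7c4=8.
Step 33. [r3c8∈{3}] nothing but 3 survives at r3c8. So r3c8=3.
Step 34. [r6c5∈{6}] only 6 remains possible at r6c5 ⇒ r6c5=6.
Step 35. [r2c2∈{8}] r2c2's peers cover all but 8 ⇒ r2c2=8.
Step 36. [r7c6∈{7}] r7c6's peers cover all but 7, so r7c6=7.
Step 37. [r6c9∈{7}] r6c9 is down to just 7 ⇒ r6c9=7.
Step 38. [r1c5∈{5}] only 5 remains possible at r1c5. So r1c5=5.
Step 39. [r6c6∈{9}] r6c6 has the single candidate 9 ⇒ r6c6=9.
Step 40. [r2c1∈{6}] only 6 remains possible at r2c1, so r2c1=6.
Step 41. [r7c7∈{6}] r7c7's peers cover all but 6. So r7c7=6.
Step 42. [r9c9∈{4}] only 4 remains possible at r9c9. So r9c9=4.
Step 43. [r1c9∈{1}] r1c9 is down to just 1, so r1c9=1.
Step 44. [r9c1∈{7}] r9c1 has the single candidate 7 ⇒ r9c1=7.
Step 45. [r6c1∈{5}] r6c1's peers cover all but 5, so r6c1=5.
Step 46. [r9c8∈{5}] r9c8 has the single candidate 5. So r9c8=5.
Step 47. [r5c3∈{2}] nothing but 2 survives at r5c3 ⇒ r5c3=2.
Step 48. [r5c6∈{4}] r5c6 is down to just 4 ⇒ r5c6=4.

Answer: 3 9 7 4 5 8 2 6 1 / 6 8 1 3 9 2 7 4 5 / 4 2 5 6 7 1 9 3 8 / 9 4 6 7 8 3 5 1 2 / 8 7 2 5 1 4 3 9 6 / 5 1 3 2 6 9 4 8 7 / 1 5 4 8 3 7 6 2 9 / 2 6 9 1 4 5 8 7 3 / 7 3 8 9 2 6 1 5 4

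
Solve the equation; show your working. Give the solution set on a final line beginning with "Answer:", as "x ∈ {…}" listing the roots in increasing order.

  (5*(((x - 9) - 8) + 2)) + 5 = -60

Step 1. [(5*(((x - 9) - 8) + 2)) + 5 = -60] the outer +5 inverts by subtracting 5, so sub: 5*(((x - 9) - 8) + 2) = -65.
Step 2. [5*(((x - 9) - 8) + 2) = -65] 5·(inner) — divide through by 5, so div: ((x - 9) - 8) + 2 = -13.
Step 3. [((x - 9) - 8) + 2 = -13] +2 is outermost — subtract 2 both sides. So sub: (x - 9) - 8 = -15.
Step 4. [(x - 9) - 8 = -15] 8 comes off first (add 8). So sub: x - 9 = -7.
Step 5. [x - 9 = -7] the outer -9 inverts by adding 9 ⇒ sub: x = 2.

Answer: x ∈ {2}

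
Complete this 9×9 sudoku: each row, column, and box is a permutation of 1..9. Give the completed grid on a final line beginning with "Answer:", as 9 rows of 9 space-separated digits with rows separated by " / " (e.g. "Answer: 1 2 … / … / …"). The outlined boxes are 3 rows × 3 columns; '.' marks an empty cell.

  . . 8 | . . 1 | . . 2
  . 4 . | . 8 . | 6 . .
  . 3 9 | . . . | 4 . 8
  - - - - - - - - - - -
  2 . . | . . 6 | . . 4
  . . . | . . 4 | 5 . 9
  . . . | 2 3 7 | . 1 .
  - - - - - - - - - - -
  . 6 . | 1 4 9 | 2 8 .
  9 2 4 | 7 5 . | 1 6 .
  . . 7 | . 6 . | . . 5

Step 1. [r3c1∈{1,5,6,7}] 1 has one home in row 3: r3c1, so r3c1=1.
Step 2. [r4c4∈{5,8,9}] 5 has one home in box 5: r4c4, so r4c4=5.
Step 3. [r1c1∈{5,6,7}] 6 has one home in box 1: r1c1, so r1c1=6.
Step 4. [r8c9∈{3}] only 3 remains possible at r8c9, so r8c9=3.
Step 5. [r9c6∈{2,3,8}] 2 has one home in row 9: r9c6 ⇒ r9c6=2.
Step 6. [r2c6∈{3,5}] col 6 places 3 nowhere but r2c6. So r2c6=3.
Step 7. [r4c5∈{1,9}] box 5 places 9 nowhere but r4c5. So r4c5=9.
Step 8. [r1c5∈{7}] r1c5 has the single candidate 7 ⇒ r1c5=7.
Step 9. [r3c8∈{5,7}] in row 3, 7 fits only at r3c8, so r3c8=7.
Step 10. [r1c2∈{5}] nothing but 5 survives at r1c2, so r1c2=5.
Step 11. [r4c8∈{3}] r4c8 is down to just 3, so r4c8=3.
Step 12. [r1c8∈{9}] r1c8 has the single candidate 9, so r1c8=9.
Step 13. [r9c2∈{1,8}] row 9 places 1 nowhere but r9c2 ⇒ r9c2=1.
Step 14. [r9c1∈{3,8}] 8 has one home in box 7: r9c1, so r9c1=8.
Step 15. [r5c3∈{1,3,6}] row 5 places 6 nowhere but r5c3 ⇒ r5c3=6.
Step 16. [r4c7∈{7,8}] col 7 places 7 nowhere but r4c7. So r4c7=7.
Step 17. [r6c3∈{5}] r6c3 is down to just 5, so r6c3=5.
Step 18. [r4c2∈{8}] nothing but 8 survives at r4c2, so r4c2=8.
Step 19. [r5c1∈{3,7}] 3 has one home in row 5: r5c1, so r5c1=3.
Step 20. [r2c4∈{9}] r2c4 is down to just 9 ⇒ r2c4=9.
Step 21. [r4c3∈{1}] only 1 remains possible at r4c3, so r4c3=1.
Step 22. [r6c1∈{4}] only 4 remains possible at r6c1, so r6c1=4.
Step 23. [r7c1∈{5}] r7c1's peers cover all but 5, so r7c1=5.
Step 24. [r5c8∈{2}] r5c8 has the single candidate 2, so r5c8=2.
Step 25. [r9c7∈{9}] only 9 remains possible at r9c7 ⇒ r9c7=9.
Step 26. [r9c4∈{3}] r9c4's peers cover all but 3, so r9c4=3.
Step 27. [r8c6∈{8}] nothing but 8 survives at r8c6, so r8c6=8.
Step 28. [r5c2∈{7}] only 7 remains possible at r5c2. So r5c2=7.
Step 29. [r1c4∈{4}] only 4 remains possible at r1c4. So r1c4=4.
Step 30. [r2c8∈{5}] only 5 remains possible at r2c8 ⇒ r2c8=5.
Step 31. [r3c4∈{6}] r3c4 has the single candidate 6, so r3c4=6.
Step 32. [r7c3∈{3}] only 3 remains possible at r7c3, so r7c3=3.
Step 33. [r5c4∈{8}] only 8 remains possible at r5c4 ⇒ r5c4=8.
Step 34. [r9c8∈{4}] r9c8 has the single candidate 4, so r9c8=4.
Step 35. [r3c5∈{2}] r3c5's peers cover all but 2. So r3c5=2.
Step 36. [r6c9∈{6}] r6c9's peers cover all but 6 ⇒ r6c9=6.
Step 37. [r1c7∈{3}] only 3 remains possible at r1c7 ⇒ r1c7=3.
Step 38. [r3c6∈{5}] nothing but 5 survives at r3c6 ⇒ r3c6=5.
Step 39. [r2c1∈{7}] r2c1 is down to just 7 ⇒ r2c1=7.
Step 40. [r2c3∈{2}] only 2 remains possible at r2c3 ⇒ r2c3=2.
Step 41. [r2c9∈{1}] r2c9 is down to just 1. So r2c9=1.
Step 42. [r6c2∈{9}] r6c2 is down to just 9. So r6c2=9.
Step 43. [r7c9∈{7}] r7c9 is down to just 7 ⇒ r7c9=7.
Step 44. [r5c5∈{1}] only 1 remains possible at r5c5, so r5c5=1.
Step 45. [r6c7∈{8}] nothing but 8 survives at r6c7 ⇒ r6c7=8.

Answer: 6 5 8 4 7 1 3 9 2 / 7 4 2 9 8 3 6 5 1 / 1 3 9 6 2 5 4 7 8 / 2 8 1 5 9 6 7 3 4 / 3 7 6 8 1 4 5 2 9 / 4 9 5 2 3 7 8 1 6 / 5 6 3 1 4 9 2 8 7 / 9 2 4 7 5 8 1 6 3 / 8 1 7 3 6 2 9 4 5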